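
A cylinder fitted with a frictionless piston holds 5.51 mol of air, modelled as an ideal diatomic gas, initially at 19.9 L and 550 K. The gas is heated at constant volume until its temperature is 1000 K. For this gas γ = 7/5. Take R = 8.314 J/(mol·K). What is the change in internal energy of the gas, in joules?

P₁ = nRT₁/V₁ = 5.51×8.314×550/19.9 = 1270 kPa.
Isochoric: V stays 19.9 L; P/T = const ⇒ T₂ = 1000 K, P₂ = 2300 kPa.
For an ideal gas ΔU = nCvΔT with Cv = (5/2)R = 20.8 J/(mol·K).
ΔU = 5.51×20.8×(1000−550) = 51500 J.

51500 J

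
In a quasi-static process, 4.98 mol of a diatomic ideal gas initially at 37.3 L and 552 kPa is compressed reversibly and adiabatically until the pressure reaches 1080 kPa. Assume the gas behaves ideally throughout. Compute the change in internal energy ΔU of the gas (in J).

10900 J

T₁ = P₁V₁/(nR) = 552×37.3/(4.98×8.314) = 497 K.
Adiabatic: T₂/T₁ = (P₂/P₁)^((γ−1)/γ) ⇒ T₂ = 497×(1.96)^0.286 = 602 K; V₂ = 23.1 L.
For an ideal gas ΔU = nCvΔT with Cv = (5/2)R = 20.8 J/(mol·K).
ΔU = 4.98×20.8×(602−497) = 10900 J.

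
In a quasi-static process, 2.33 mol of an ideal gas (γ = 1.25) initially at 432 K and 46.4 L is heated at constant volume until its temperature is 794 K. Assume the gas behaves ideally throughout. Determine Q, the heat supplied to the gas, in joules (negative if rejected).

P₁ = nRT₁/V₁ = 2.33×8.314×432/46.4 = 180 kPa.
Isochoric: V stays 46.4 L; P/T = const ⇒ T₂ = 794 K, P₂ = 331 kPa.
W = 0 (no volume change).
ΔU = nCvΔT = 2.33×33.3×(794−432) = 28100 J.
Q = ΔU = 28100 J.

28100 J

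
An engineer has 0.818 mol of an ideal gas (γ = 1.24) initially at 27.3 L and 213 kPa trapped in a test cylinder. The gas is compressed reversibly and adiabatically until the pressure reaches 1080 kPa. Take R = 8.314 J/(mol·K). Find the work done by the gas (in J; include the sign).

-8940 J

T₁ = P₁V₁/(nR) = 213×27.3/(0.818×8.314) = 855 K.
Adiabatic: T₂/T₁ = (P₂/P₁)^((γ−1)/γ) ⇒ T₂ = 855×(5.07)^0.194 = 1170 K; V₂ = 7.37 L.
ΔU = nCvΔT = 0.818×34.6×(1170−855) = 8940 J.
Q = 0 for an adiabatic process, so W = −ΔU = -8940 J.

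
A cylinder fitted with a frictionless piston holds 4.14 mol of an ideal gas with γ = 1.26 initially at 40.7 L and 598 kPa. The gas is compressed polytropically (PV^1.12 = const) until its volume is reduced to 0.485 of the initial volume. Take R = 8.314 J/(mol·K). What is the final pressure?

1340 kPa

T₁ = P₁V₁/(nR) = 598×40.7/(4.14×8.314) = 707 K.
Polytropic n=1.12: T₂ = T₁(V₁/V₂)^(n−1) = 707×(2.06)^0.12 = 771 K; P₂ = P₁(V₁/V₂)^n = 1340 kPa.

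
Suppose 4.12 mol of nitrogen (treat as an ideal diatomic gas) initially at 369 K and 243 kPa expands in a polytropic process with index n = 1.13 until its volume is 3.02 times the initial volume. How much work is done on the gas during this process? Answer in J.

-13000 J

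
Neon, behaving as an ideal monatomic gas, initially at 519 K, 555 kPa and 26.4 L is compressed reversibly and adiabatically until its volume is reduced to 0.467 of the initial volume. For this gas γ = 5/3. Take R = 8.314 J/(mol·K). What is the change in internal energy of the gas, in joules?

n = P₁V₁/(RT₁) = 555×26.4/(8.314×519) = 3.40 mol.
Adiabatic: TV^(γ−1) = const ⇒ T₂ = 519×(2.14)^0.667 = 862 K; PV^γ = const ⇒ P₂ = 1970 kPa.
For an ideal gas ΔU = nCvΔT with Cv = (3/2)R = 12.5 J/(mol·K).
ΔU = 3.40×12.5×(862−519) = 14500 J.

14500 J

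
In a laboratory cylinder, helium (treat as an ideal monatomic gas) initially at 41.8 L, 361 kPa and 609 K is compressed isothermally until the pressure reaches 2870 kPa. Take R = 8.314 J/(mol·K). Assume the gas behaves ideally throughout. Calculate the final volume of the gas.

Isothermal: T stays 609 K; PV = const ⇒ V₂ = 5.26 L, P₂ = 2870 kPa.

5.26 L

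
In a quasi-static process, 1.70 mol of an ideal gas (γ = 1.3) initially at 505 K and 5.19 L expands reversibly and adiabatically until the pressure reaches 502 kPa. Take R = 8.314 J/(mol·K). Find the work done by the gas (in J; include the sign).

4940 J

P₁ = nRT₁/V₁ = 1.70×8.314×505/5.19 = 1380 kPa.
Adiabatic: T₂/T₁ = (P₂/P₁)^((γ−1)/γ) ⇒ T₂ = 505×(0.365)^0.231 = 400 K; V₂ = 11.3 L.
ΔU = nCvΔT = 1.70×27.7×(400−505) = -4940 J.
Q = 0 for an adiabatic process, so W = −ΔU = 4940 J.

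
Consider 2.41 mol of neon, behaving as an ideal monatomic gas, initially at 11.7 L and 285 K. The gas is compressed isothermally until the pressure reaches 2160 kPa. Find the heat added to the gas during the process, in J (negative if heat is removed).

P₁ = nRT₁/V₁ = 2.41×8.314×285/11.7 = 488 kPa.
Isothermal: T stays 285 K; PV = const ⇒ V₂ = 2.64 L, P₂ = 2160 kPa.
ΔU = 0 (ideal gas, T constant).
W = nRT ln(V₂/V₁) = 2.41×8.314×285×ln(0.226) = -8490 J.
Q = ΔU + W = -8490 J.

-8490 J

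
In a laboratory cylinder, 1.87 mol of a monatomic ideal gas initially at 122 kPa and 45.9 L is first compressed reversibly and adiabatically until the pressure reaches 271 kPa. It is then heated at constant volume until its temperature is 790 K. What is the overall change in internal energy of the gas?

T₁ = P₁V₁/(nR) = 122×45.9/(1.87×8.314) = 360 K.
Step 1 — Adiabatic: T₂/T₁ = (P₂/P₁)^((γ−1)/γ) ⇒ T₂ = 360×(2.22)^0.400 = 496 K; V₂ = 28.4 L.
ΔU = nCvΔT = 1.87×12.5×(496−360) = 3160 J.
Q = 0 for an adiabatic process, so W = −ΔU = -3160 J.
State after step 1: P = 271 kPa, V = 28.4 L, T = 496 K.
Step 2 — Isochoric: V stays 28.4 L; P/T = const ⇒ T₂ = 790 K, P₂ = 432 kPa.
W = 0 (no volume change).
ΔU = nCvΔT = 1.87×12.5×(790−496) = 6860 J.
Q = ΔU = 6860 J.
Net over both steps: W = -3160 J, Q = 6860 J, ΔU = 10000 J.

10000 J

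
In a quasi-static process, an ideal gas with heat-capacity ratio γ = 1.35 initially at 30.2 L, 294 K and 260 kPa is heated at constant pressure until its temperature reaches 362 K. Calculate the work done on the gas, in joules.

-1820 J

n = P₁V₁/(RT₁) = 260×30.2/(8.314×294) = 3.21 mol.
Isobaric: P stays 260 kPa; V/T = const ⇒ T₂ = 362 K, V₂ = 37.2 L.
W = PΔV = 260×(37.2−30.2) kPa·L = 1820 J.
Work done on the gas = −W_by = -1820 J.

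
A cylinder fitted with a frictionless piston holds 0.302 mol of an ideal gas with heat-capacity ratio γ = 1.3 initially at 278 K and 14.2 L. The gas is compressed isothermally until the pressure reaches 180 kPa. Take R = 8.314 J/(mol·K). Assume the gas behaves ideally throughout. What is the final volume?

P₁ = nRT₁/V₁ = 0.302×8.314×278/14.2 = 49.2 kPa.
Isothermal: T stays 278 K; PV = const ⇒ V₂ = 3.88 L, P₂ = 180 kPa.

3.88 L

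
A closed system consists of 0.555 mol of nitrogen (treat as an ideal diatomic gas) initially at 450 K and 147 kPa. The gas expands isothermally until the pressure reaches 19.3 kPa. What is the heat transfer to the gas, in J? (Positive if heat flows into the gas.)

V₁ = nRT₁/P₁ = 0.555×8.314×450/147 = 14.1 L.
Isothermal: T stays 450 K; PV = const ⇒ V₂ = 108 L, P₂ = 19.3 kPa.
ΔU = 0 (ideal gas, T constant).
W = nRT ln(V₂/V₁) = 0.555×8.314×450×ln(7.62) = 4220 J.
Q = ΔU + W = 4220 J.

4220 J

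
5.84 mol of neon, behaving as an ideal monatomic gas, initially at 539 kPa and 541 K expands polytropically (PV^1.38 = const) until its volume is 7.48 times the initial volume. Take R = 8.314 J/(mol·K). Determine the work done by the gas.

V₁ = nRT₁/P₁ = 5.84×8.314×541/539 = 48.7 L.
Polytropic n=1.38: T₂ = T₁(V₁/V₂)^(n−1) = 541×(0.134)^0.38 = 252 K; P₂ = P₁(V₁/V₂)^n = 33.5 kPa.
W = (P₁V₁−P₂V₂)/(n−1) = (539×48.7−33.5×365)/0.38 = 36900 J.

36900 J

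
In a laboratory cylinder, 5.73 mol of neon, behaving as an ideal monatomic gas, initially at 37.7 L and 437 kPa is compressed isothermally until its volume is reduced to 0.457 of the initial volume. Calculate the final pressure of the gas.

956 kPa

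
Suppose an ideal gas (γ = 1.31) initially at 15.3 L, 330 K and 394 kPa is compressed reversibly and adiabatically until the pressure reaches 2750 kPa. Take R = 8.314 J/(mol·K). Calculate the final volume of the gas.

Adiabatic: T₂/T₁ = (P₂/P₁)^((γ−1)/γ) ⇒ T₂ = 330×(6.98)^0.237 = 523 K; V₂ = 3.47 L.

3.47 L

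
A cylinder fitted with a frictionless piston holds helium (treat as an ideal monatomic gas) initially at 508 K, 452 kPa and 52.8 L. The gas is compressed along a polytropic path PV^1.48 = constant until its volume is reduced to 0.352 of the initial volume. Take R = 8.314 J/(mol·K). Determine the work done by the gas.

-32400 J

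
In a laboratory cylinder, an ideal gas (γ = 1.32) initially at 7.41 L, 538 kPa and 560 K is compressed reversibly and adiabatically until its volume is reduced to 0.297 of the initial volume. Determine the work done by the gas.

n = P₁V₁/(RT₁) = 538×7.41/(8.314×560) = 0.856 mol.
Adiabatic: TV^(γ−1) = const ⇒ T₂ = 560×(3.37)^0.320 = 826 K; PV^γ = const ⇒ P₂ = 2670 kPa.
ΔU = nCvΔT = 0.856×26.0×(826−560) = 5910 J.
Q = 0 for an adiabatic process, so W = −ΔU = -5910 J.

-5910 J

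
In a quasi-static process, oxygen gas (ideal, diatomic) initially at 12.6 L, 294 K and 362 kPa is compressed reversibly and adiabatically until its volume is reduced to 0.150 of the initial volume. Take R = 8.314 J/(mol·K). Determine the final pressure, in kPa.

Adiabatic: TV^(γ−1) = const ⇒ T₂ = 294×(6.67)^0.400 = 628 K; PV^γ = const ⇒ P₂ = 5150 kPa.

5150 kPa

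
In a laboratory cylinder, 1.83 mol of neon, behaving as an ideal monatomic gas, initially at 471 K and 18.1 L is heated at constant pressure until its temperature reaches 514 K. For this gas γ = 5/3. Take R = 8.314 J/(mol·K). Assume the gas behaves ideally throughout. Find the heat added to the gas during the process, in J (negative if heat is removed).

1640 J

P₁ = nRT₁/V₁ = 1.83×8.314×471/18.1 = 396 kPa.
Isobaric: P stays 396 kPa; V/T = const ⇒ T₂ = 514 K, V₂ = 19.8 L.
W = PΔV = 396×(19.8−18.1) kPa·L = 654 J.
ΔU = nCvΔT = 1.83×12.5×(514−471) = 981 J.
Q = ΔU + W = nCpΔT = 1640 J.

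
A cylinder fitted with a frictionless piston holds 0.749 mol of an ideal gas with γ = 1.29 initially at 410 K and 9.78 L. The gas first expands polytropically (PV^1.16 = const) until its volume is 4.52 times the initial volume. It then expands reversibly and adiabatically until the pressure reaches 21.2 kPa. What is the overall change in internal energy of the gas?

P₁ = nRT₁/V₁ = 0.749×8.314×410/9.78 = 261 kPa.
Step 1 — Polytropic n=1.16: T₂ = T₁(V₁/V₂)^(n−1) = 410×(0.221)^0.16 = 322 K; P₂ = P₁(V₁/V₂)^n = 45.4 kPa.
W = (P₁V₁−P₂V₂)/(n−1) = (261×9.78−45.4×44.2)/0.16 = 3420 J.
ΔU = nCvΔT = 0.749×28.7×(322−410) = -1890 J.
Q = ΔU + W = 1530 J.
State after step 1: P = 45.4 kPa, V = 44.2 L, T = 322 K.
Step 2 — Adiabatic: T₂/T₁ = (P₂/P₁)^((γ−1)/γ) ⇒ T₂ = 322×(0.467)^0.225 = 271 K; V₂ = 79.7 L.
ΔU = nCvΔT = 0.749×28.7×(271−322) = -1090 J.
Q = 0 for an adiabatic process, so W = −ΔU = 1090 J.
Net over both steps: W = 4510 J, Q = 1530 J, ΔU = -2980 J.

-2980 J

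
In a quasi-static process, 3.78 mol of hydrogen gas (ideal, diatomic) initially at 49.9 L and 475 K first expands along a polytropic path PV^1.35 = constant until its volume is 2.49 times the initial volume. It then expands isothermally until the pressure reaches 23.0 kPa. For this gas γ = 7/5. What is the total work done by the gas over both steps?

P₁ = nRT₁/V₁ = 3.78×8.314×475/49.9 = 299 kPa.
Step 1 — Polytropic n=1.35: T₂ = T₁(V₁/V₂)^(n−1) = 475×(0.402)^0.35 = 345 K; P₂ = P₁(V₁/V₂)^n = 87.3 kPa.
W = (P₁V₁−P₂V₂)/(n−1) = (299×49.9−87.3×124)/0.35 = 11700 J.
ΔU = nCvΔT = 3.78×20.8×(345−475) = -10200 J.
Q = ΔU + W = 1460 J.
State after step 1: P = 87.3 kPa, V = 124 L, T = 345 K.
Step 2 — Isothermal: T stays 345 K; PV = const ⇒ V₂ = 472 L, P₂ = 23.0 kPa.
ΔU = 0 (ideal gas, T constant).
W = nRT ln(V₂/V₁) = 3.78×8.314×345×ln(3.80) = 14500 J.
Q = ΔU + W = 14500 J.
Net over both steps: W = 26100 J, Q = 15900 J, ΔU = -10200 J.

26100 J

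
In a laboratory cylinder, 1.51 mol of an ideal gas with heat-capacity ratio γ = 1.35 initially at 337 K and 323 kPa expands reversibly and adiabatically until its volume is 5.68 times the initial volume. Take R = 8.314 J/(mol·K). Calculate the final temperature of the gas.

183 K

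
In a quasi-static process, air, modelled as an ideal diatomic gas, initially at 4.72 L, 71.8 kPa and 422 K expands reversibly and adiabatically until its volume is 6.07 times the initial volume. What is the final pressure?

5.75 kPa

Adiabatic: TV^(γ−1) = const ⇒ T₂ = 422×(0.165)^0.400 = 205 K; PV^γ = const ⇒ P₂ = 5.75 kPa.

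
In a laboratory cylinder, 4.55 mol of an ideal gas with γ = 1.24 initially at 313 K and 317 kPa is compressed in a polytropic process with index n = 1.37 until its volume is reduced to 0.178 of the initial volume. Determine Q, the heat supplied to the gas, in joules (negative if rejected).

V₁ = nRT₁/P₁ = 4.55×8.314×313/317 = 37.4 L.
Polytropic n=1.37: T₂ = T₁(V₁/V₂)^(n−1) = 313×(5.62)^0.37 = 593 K; P₂ = P₁(V₁/V₂)^n = 3370 kPa.
W = (P₁V₁−P₂V₂)/(n−1) = (317×37.4−3370×6.65)/0.37 = -28600 J.
ΔU = nCvΔT = 4.55×34.6×(593−313) = 44100 J.
Q = ΔU + W = 15500 J.

15500 J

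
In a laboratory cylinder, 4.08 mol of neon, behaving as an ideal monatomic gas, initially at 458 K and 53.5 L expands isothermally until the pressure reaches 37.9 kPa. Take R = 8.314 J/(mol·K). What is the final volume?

410 L

P₁ = nRT₁/V₁ = 4.08×8.314×458/53.5 = 290 kPa.
Isothermal: T stays 458 K; PV = const ⇒ V₂ = 410 L, P₂ = 37.9 kPa.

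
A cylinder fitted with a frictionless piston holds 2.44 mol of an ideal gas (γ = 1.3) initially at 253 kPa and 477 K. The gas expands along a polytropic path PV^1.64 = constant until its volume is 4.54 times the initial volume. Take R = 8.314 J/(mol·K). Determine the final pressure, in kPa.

V₁ = nRT₁/P₁ = 2.44×8.314×477/253 = 38.2 L.
Polytropic n=1.64: T₂ = T₁(V₁/V₂)^(n−1) = 477×(0.220)^0.64 = 181 K; P₂ = P₁(V₁/V₂)^n = 21.2 kPa.

21.2 kPa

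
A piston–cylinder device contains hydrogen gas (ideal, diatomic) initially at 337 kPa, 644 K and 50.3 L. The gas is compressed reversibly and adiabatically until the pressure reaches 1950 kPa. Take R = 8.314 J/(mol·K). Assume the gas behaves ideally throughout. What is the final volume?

Adiabatic: T₂/T₁ = (P₂/P₁)^((γ−1)/γ) ⇒ T₂ = 644×(5.79)^0.286 = 1060 K; V₂ = 14.4 L.

14.4 L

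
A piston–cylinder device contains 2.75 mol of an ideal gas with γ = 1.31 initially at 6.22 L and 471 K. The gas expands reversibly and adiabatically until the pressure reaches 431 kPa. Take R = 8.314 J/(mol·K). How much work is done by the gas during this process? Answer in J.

9740 J

P₁ = nRT₁/V₁ = 2.75×8.314×471/6.22 = 1730 kPa.
Adiabatic: T₂/T₁ = (P₂/P₁)^((γ−1)/γ) ⇒ T₂ = 471×(0.249)^0.237 = 339 K; V₂ = 18.0 L.
ΔU = nCvΔT = 2.75×26.8×(339−471) = -9740 J.
Q = 0 for an adiabatic process, so W = −ΔU = 9740 J.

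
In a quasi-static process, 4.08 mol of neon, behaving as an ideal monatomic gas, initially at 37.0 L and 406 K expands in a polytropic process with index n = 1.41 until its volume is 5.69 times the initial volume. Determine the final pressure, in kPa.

32.1 kPa

P₁ = nRT₁/V₁ = 4.08×8.314×406/37.0 = 372 kPa.
Polytropic n=1.41: T₂ = T₁(V₁/V₂)^(n−1) = 406×(0.176)^0.41 = 199 K; P₂ = P₁(V₁/V₂)^n = 32.1 kPa.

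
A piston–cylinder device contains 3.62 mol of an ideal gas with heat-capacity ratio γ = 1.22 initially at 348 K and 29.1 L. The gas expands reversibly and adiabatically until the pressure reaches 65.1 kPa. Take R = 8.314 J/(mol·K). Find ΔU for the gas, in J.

P₁ = nRT₁/V₁ = 3.62×8.314×348/29.1 = 360 kPa.
Adiabatic: T₂/T₁ = (P₂/P₁)^((γ−1)/γ) ⇒ T₂ = 348×(0.181)^0.180 = 256 K; V₂ = 118 L.
For an ideal gas ΔU = nCvΔT with Cv = R/(γ−1) = 37.8 J/(mol·K).
ΔU = 3.62×37.8×(256−348) = -12600 J.

-12600 J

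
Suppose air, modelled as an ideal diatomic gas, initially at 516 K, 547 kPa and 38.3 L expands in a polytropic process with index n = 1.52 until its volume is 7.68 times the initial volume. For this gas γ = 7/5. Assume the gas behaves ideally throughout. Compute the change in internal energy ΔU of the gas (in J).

n = P₁V₁/(RT₁) = 547×38.3/(8.314×516) = 4.88 mol.
Polytropic n=1.52: T₂ = T₁(V₁/V₂)^(n−1) = 516×(0.130)^0.52 = 179 K; P₂ = P₁(V₁/V₂)^n = 24.7 kPa.
For an ideal gas ΔU = nCvΔT with Cv = (5/2)R = 20.8 J/(mol·K).
ΔU = 4.88×20.8×(179−516) = -34200 J.

-34200 J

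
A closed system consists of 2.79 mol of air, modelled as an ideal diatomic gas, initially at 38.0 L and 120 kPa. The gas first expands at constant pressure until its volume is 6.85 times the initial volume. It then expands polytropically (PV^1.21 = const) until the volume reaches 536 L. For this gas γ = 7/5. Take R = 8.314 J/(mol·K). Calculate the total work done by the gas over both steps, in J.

47600 J

T₁ = P₁V₁/(nR) = 120×38.0/(2.79×8.314) = 197 K.
Step 1 — Isobaric: P stays 120 kPa; V/T = const ⇒ T₂ = 1350 K, V₂ = 260 L.
W = PΔV = 120×(260−38.0) kPa·L = 26700 J.
ΔU = nCvΔT = 2.79×20.8×(1350−197) = 66700 J.
Q = ΔU + W = nCpΔT = 93400 J.
State after step 1: P = 120 kPa, V = 260 L, T = 1350 K.
Step 2 — Polytropic n=1.21: T₂ = T₁(V₁/V₂)^(n−1) = 1350×(0.486)^0.21 = 1160 K; P₂ = P₁(V₁/V₂)^n = 50.1 kPa.
W = (P₁V₁−P₂V₂)/(n−1) = (120×260−50.1×536)/0.21 = 20900 J.
ΔU = nCvΔT = 2.79×20.8×(1160−1350) = -11000 J.
Q = ΔU + W = 9940 J.
Net over both steps: W = 47600 J, Q = 103000 J, ΔU = 55700 J.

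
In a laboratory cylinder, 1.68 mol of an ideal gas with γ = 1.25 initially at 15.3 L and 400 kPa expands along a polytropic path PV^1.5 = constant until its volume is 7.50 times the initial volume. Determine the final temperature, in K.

160 K

T₁ = P₁V₁/(nR) = 400×15.3/(1.68×8.314) = 438 K.
Polytropic n=1.5: T₂ = T₁(V₁/V₂)^(n−1) = 438×(0.133)^0.50 = 160 K; P₂ = P₁(V₁/V₂)^n = 19.5 kPa.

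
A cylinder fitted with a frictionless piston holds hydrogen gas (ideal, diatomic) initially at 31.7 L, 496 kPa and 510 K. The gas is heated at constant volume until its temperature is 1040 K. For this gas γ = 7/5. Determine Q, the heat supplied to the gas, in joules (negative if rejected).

40800 J

n = P₁V₁/(RT₁) = 496×31.7/(8.314×510) = 3.71 mol.
Isochoric: V stays 31.7 L; P/T = const ⇒ T₂ = 1040 K, P₂ = 1010 kPa.
W = 0 (no volume change).
ΔU = nCvΔT = 3.71×20.8×(1040−510) = 40800 J.
Q = ΔU = 40800 J.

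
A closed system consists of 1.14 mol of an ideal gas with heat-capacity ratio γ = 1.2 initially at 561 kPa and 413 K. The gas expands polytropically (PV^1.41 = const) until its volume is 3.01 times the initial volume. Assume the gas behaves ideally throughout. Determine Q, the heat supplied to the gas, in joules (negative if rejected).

V₁ = nRT₁/P₁ = 1.14×8.314×413/561 = 6.98 L.
Polytropic n=1.41: T₂ = T₁(V₁/V₂)^(n−1) = 413×(0.332)^0.41 = 263 K; P₂ = P₁(V₁/V₂)^n = 119 kPa.
W = (P₁V₁−P₂V₂)/(n−1) = (561×6.98−119×21.0)/0.41 = 3470 J.
ΔU = nCvΔT = 1.14×41.6×(263−413) = -7110 J.
Q = ΔU + W = -3640 J.

-3640 J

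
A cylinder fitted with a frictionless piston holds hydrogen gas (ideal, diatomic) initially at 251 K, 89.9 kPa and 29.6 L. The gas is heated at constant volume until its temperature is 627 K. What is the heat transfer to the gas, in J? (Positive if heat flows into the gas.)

n = P₁V₁/(RT₁) = 89.9×29.6/(8.314×251) = 1.28 mol.
Isochoric: V stays 29.6 L; P/T = const ⇒ T₂ = 627 K, P₂ = 225 kPa.
W = 0 (no volume change).
ΔU = nCvΔT = 1.28×20.8×(627−251) = 9970 J.
Q = ΔU = 9970 J.

9970 J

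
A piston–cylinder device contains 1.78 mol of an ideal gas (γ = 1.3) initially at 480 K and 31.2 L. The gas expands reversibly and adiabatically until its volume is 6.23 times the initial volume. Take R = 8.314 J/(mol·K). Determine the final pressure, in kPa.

21.1 kPa

P₁ = nRT₁/V₁ = 1.78×8.314×480/31.2 = 228 kPa.
Adiabatic: TV^(γ−1) = const ⇒ T₂ = 480×(0.161)^0.300 = 277 K; PV^γ = const ⇒ P₂ = 21.1 kPa.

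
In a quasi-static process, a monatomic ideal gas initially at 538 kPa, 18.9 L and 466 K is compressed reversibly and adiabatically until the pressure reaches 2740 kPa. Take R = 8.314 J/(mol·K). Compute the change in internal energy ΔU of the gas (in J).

n = P₁V₁/(RT₁) = 538×18.9/(8.314×466) = 2.62 mol.
Adiabatic: T₂/T₁ = (P₂/P₁)^((γ−1)/γ) ⇒ T₂ = 466×(5.09)^0.400 = 894 K; V₂ = 7.12 L.
For an ideal gas ΔU = nCvΔT with Cv = (3/2)R = 12.5 J/(mol·K).
ΔU = 2.62×12.5×(894−466) = 14000 J.

14000 J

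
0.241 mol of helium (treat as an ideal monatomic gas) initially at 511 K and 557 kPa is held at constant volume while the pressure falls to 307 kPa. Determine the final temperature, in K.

282 K

V₁ = nRT₁/P₁ = 0.241×8.314×511/557 = 1.84 L.
Isochoric: V stays 1.84 L; P/T = const ⇒ T₂ = 282 K, P₂ = 307 kPa.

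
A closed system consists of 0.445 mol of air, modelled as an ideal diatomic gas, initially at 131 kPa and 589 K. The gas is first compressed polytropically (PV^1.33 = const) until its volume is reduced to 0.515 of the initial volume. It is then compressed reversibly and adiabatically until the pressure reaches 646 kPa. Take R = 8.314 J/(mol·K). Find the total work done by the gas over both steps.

V₁ = nRT₁/P₁ = 0.445×8.314×589/131 = 16.6 L.
Step 1 — Polytropic n=1.33: T₂ = T₁(V₁/V₂)^(n−1) = 589×(1.94)^0.33 = 733 K; P₂ = P₁(V₁/V₂)^n = 317 kPa.
W = (P₁V₁−P₂V₂)/(n−1) = (131×16.6−317×8.57)/0.33 = -1620 J.
ΔU = nCvΔT = 0.445×20.8×(733−589) = 1330 J.
Q = ΔU + W = -283 J.
State after step 1: P = 317 kPa, V = 8.57 L, T = 733 K.
Step 2 — Adiabatic: T₂/T₁ = (P₂/P₁)^((γ−1)/γ) ⇒ T₂ = 733×(2.04)^0.286 = 899 K; V₂ = 5.15 L.
ΔU = nCvΔT = 0.445×20.8×(899−733) = 1530 J.
Q = 0 for an adiabatic process, so W = −ΔU = -1530 J.
Net over both steps: W = -3150 J, Q = -283 J, ΔU = 2870 J.

-3150 J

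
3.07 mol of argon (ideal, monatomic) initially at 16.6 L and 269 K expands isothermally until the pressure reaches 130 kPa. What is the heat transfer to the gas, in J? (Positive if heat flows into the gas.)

P₁ = nRT₁/V₁ = 3.07×8.314×269/16.6 = 414 kPa.
Isothermal: T stays 269 K; PV = const ⇒ V₂ = 52.8 L, P₂ = 130 kPa.
ΔU = 0 (ideal gas, T constant).
W = nRT ln(V₂/V₁) = 3.07×8.314×269×ln(3.18) = 7950 J.
Q = ΔU + W = 7950 J.

7950 J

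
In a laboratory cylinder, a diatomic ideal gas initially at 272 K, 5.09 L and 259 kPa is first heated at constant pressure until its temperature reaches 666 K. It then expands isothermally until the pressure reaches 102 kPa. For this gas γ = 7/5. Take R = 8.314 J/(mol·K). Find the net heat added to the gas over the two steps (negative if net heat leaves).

n = P₁V₁/(RT₁) = 259×5.09/(8.314×272) = 0.583 mol.
Step 1 — Isobaric: P stays 259 kPa; V/T = const ⇒ T₂ = 666 K, V₂ = 12.5 L.
W = PΔV = 259×(12.5−5.09) kPa·L = 1910 J.
ΔU = nCvΔT = 0.583×20.8×(666−272) = 4770 J.
Q = ΔU + W = nCpΔT = 6680 J.
State after step 1: P = 259 kPa, V = 12.5 L, T = 666 K.
Step 2 — Isothermal: T stays 666 K; PV = const ⇒ V₂ = 31.6 L, P₂ = 102 kPa.
ΔU = 0 (ideal gas, T constant).
W = nRT ln(V₂/V₁) = 0.583×8.314×666×ln(2.54) = 3010 J.
Q = ΔU + W = 3010 J.
Net over both steps: W = 4920 J, Q = 9690 J, ΔU = 4770 J.

9690 J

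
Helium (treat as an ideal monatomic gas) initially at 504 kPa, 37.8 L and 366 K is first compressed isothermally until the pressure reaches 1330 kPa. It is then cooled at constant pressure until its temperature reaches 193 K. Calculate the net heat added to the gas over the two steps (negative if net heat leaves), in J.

-41000 J

n = P₁V₁/(RT₁) = 504×37.8/(8.314×366) = 6.26 mol.
Step 1 — Isothermal: T stays 366 K; PV = const ⇒ V₂ = 14.3 L, P₂ = 1330 kPa.
ΔU = 0 (ideal gas, T constant).
W = nRT ln(V₂/V₁) = 6.26×8.314×366×ln(0.379) = -18500 J.
Q = ΔU + W = -18500 J.
State after step 1: P = 1330 kPa, V = 14.3 L, T = 366 K.
Step 2 — Isobaric: P stays 1330 kPa; V/T = const ⇒ T₂ = 193 K, V₂ = 7.55 L.
W = PΔV = 1330×(7.55−14.3) kPa·L = -9010 J.
ΔU = nCvΔT = 6.26×12.5×(193−366) = -13500 J.
Q = ΔU + W = nCpΔT = -22500 J.
Net over both steps: W = -27500 J, Q = -41000 J, ΔU = -13500 J.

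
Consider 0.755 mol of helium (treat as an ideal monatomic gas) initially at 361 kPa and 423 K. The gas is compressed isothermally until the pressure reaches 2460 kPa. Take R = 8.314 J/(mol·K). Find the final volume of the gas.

1.08 L

V₁ = nRT₁/P₁ = 0.755×8.314×423/361 = 7.36 L.
Isothermal: T stays 423 K; PV = const ⇒ V₂ = 1.08 L, P₂ = 2460 kPa.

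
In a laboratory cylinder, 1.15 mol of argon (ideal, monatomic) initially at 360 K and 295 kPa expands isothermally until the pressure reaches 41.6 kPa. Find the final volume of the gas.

82.7 L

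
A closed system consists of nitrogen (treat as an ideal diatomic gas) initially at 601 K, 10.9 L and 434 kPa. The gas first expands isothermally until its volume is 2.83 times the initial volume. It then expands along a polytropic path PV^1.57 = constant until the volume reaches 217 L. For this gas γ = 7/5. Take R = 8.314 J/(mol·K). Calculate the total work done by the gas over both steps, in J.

n = P₁V₁/(RT₁) = 434×10.9/(8.314×601) = 0.947 mol.
Step 1 — Isothermal: T stays 601 K; PV = const ⇒ V₂ = 30.8 L, P₂ = 153 kPa.
ΔU = 0 (ideal gas, T constant).
W = nRT ln(V₂/V₁) = 0.947×8.314×601×ln(2.83) = 4920 J.
Q = ΔU + W = 4920 J.
State after step 1: P = 153 kPa, V = 30.8 L, T = 601 K.
Step 2 — Polytropic n=1.57: T₂ = T₁(V₁/V₂)^(n−1) = 601×(0.142)^0.57 = 198 K; P₂ = P₁(V₁/V₂)^n = 7.17 kPa.
W = (P₁V₁−P₂V₂)/(n−1) = (153×30.8−7.17×217)/0.57 = 5570 J.
ΔU = nCvΔT = 0.947×20.8×(198−601) = -7940 J.
Q = ΔU + W = -2370 J.
Net over both steps: W = 10500 J, Q = 2550 J, ΔU = -7940 J.

10500 J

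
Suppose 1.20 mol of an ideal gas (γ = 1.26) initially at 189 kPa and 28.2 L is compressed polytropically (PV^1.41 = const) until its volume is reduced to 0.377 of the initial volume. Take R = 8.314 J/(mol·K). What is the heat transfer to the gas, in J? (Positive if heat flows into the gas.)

T₁ = P₁V₁/(nR) = 189×28.2/(1.20×8.314) = 534 K.
Polytropic n=1.41: T₂ = T₁(V₁/V₂)^(n−1) = 534×(2.65)^0.41 = 797 K; P₂ = P₁(V₁/V₂)^n = 748 kPa.
W = (P₁V₁−P₂V₂)/(n−1) = (189×28.2−748×10.6)/0.41 = -6390 J.
ΔU = nCvΔT = 1.20×32.0×(797−534) = 10100 J.
Q = ΔU + W = 3690 J.

3690 J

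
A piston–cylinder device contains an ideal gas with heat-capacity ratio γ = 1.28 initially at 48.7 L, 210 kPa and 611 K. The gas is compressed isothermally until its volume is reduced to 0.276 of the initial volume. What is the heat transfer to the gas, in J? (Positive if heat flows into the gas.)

-13200 J

n = P₁V₁/(RT₁) = 210×48.7/(8.314×611) = 2.01 mol.
Isothermal: T stays 611 K; PV = const ⇒ V₂ = 13.4 L, P₂ = 761 kPa.
ΔU = 0 (ideal gas, T constant).
W = nRT ln(V₂/V₁) = 2.01×8.314×611×ln(0.276) = -13200 J.
Q = ΔU + W = -13200 J.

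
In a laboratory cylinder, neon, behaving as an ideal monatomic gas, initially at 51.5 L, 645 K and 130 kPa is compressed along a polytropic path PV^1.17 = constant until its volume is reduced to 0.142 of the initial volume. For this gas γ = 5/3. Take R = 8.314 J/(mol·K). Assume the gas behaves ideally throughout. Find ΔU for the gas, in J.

n = P₁V₁/(RT₁) = 130×51.5/(8.314×645) = 1.25 mol.
Polytropic n=1.17: T₂ = T₁(V₁/V₂)^(n−1) = 645×(7.04)^0.17 = 899 K; P₂ = P₁(V₁/V₂)^n = 1280 kPa.
For an ideal gas ΔU = nCvΔT with Cv = (3/2)R = 12.5 J/(mol·K).
ΔU = 1.25×12.5×(899−645) = 3950 J.

3950 J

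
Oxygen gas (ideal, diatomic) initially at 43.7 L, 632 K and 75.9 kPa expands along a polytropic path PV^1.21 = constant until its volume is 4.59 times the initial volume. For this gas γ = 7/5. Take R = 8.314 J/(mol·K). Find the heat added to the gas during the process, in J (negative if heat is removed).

2050 J

n = P₁V₁/(RT₁) = 75.9×43.7/(8.314×632) = 0.631 mol.
Polytropic n=1.21: T₂ = T₁(V₁/V₂)^(n−1) = 632×(0.218)^0.21 = 459 K; P₂ = P₁(V₁/V₂)^n = 12.0 kPa.
W = (P₁V₁−P₂V₂)/(n−1) = (75.9×43.7−12.0×201)/0.21 = 4330 J.
ΔU = nCvΔT = 0.631×20.8×(459−632) = -2270 J.
Q = ΔU + W = 2050 J.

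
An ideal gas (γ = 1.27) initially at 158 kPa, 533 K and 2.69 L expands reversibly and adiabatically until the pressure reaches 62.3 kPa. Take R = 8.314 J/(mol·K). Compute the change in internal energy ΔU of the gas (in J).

-283 J

n = P₁V₁/(RT₁) = 158×2.69/(8.314×533) = 0.0959 mol.
Adiabatic: T₂/T₁ = (P₂/P₁)^((γ−1)/γ) ⇒ T₂ = 533×(0.394)^0.213 = 437 K; V₂ = 5.60 L.
For an ideal gas ΔU = nCvΔT with Cv = R/(γ−1) = 30.8 J/(mol·K).
ΔU = 0.0959×30.8×(437−533) = -283 J.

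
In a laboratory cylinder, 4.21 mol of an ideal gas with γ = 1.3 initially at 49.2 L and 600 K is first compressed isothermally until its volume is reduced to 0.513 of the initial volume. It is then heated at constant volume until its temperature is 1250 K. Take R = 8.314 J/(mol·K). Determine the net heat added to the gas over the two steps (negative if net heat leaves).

P₁ = nRT₁/V₁ = 4.21×8.314×600/49.2 = 427 kPa.
Step 1 — Isothermal: T stays 600 K; PV = const ⇒ V₂ = 25.2 L, P₂ = 832 kPa.
ΔU = 0 (ideal gas, T constant).
W = nRT ln(V₂/V₁) = 4.21×8.314×600×ln(0.513) = -14000 J.
Q = ΔU + W = -14000 J.
State after step 1: P = 832 kPa, V = 25.2 L, T = 600 K.
Step 2 — Isochoric: V stays 25.2 L; P/T = const ⇒ T₂ = 1250 K, P₂ = 1730 kPa.
W = 0 (no volume change).
ΔU = nCvΔT = 4.21×27.7×(1250−600) = 75800 J.
Q = ΔU = 75800 J.
Net over both steps: W = -14000 J, Q = 61800 J, ΔU = 75800 J.

61800 J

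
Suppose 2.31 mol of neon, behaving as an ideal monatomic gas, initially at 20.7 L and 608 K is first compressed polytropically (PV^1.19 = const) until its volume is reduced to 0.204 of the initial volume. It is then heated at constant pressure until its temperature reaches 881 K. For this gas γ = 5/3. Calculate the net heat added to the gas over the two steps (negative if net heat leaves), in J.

P₁ = nRT₁/V₁ = 2.31×8.314×608/20.7 = 564 kPa.
Step 1 — Polytropic n=1.19: T₂ = T₁(V₁/V₂)^(n−1) = 608×(4.90)^0.19 = 822 K; P₂ = P₁(V₁/V₂)^n = 3740 kPa.
W = (P₁V₁−P₂V₂)/(n−1) = (564×20.7−3740×4.22)/0.19 = -21700 J.
ΔU = nCvΔT = 2.31×12.5×(822−608) = 6180 J.
Q = ΔU + W = -15500 J.
State after step 1: P = 3740 kPa, V = 4.22 L, T = 822 K.
Step 2 — Isobaric: P stays 3740 kPa; V/T = const ⇒ T₂ = 881 K, V₂ = 4.52 L.
W = PΔV = 3740×(4.52−4.22) kPa·L = 1130 J.
ΔU = nCvΔT = 2.31×12.5×(881−822) = 1690 J.
Q = ΔU + W = nCpΔT = 2810 J.
Net over both steps: W = -20500 J, Q = -12700 J, ΔU = 7860 J.

-12700 J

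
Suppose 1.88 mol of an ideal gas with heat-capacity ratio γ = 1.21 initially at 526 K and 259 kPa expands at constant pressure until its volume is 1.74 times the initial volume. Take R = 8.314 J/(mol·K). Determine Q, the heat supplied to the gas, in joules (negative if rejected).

35100 J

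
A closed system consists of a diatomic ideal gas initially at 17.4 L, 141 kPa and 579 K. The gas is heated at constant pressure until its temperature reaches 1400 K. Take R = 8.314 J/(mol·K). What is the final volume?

Isobaric: P stays 141 kPa; V/T = const ⇒ T₂ = 1400 K, V₂ = 42.1 L.

42.1 L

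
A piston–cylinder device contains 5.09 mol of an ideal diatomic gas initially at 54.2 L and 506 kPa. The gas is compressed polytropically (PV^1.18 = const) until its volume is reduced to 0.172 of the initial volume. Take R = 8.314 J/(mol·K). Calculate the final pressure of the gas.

T₁ = P₁V₁/(nR) = 506×54.2/(5.09×8.314) = 648 K.
Polytropic n=1.18: T₂ = T₁(V₁/V₂)^(n−1) = 648×(5.81)^0.18 = 890 K; P₂ = P₁(V₁/V₂)^n = 4040 kPa.

4040 kPa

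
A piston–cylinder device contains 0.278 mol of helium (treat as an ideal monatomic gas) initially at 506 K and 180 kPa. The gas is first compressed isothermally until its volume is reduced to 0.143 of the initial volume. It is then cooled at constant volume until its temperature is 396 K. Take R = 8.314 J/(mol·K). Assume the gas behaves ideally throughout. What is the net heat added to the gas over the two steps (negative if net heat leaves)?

-2660 J

V₁ = nRT₁/P₁ = 0.278×8.314×506/180 = 6.50 L.
Step 1 — Isothermal: T stays 506 K; PV = const ⇒ V₂ = 0.929 L, P₂ = 1260 kPa.
ΔU = 0 (ideal gas, T constant).
W = nRT ln(V₂/V₁) = 0.278×8.314×506×ln(0.143) = -2270 J.
Q = ΔU + W = -2270 J.
State after step 1: P = 1260 kPa, V = 0.929 L, T = 506 K.
Step 2 — Isochoric: V stays 0.929 L; P/T = const ⇒ T₂ = 396 K, P₂ = 985 kPa.
W = 0 (no volume change).
ΔU = nCvΔT = 0.278×12.5×(396−506) = -381 J.
Q = ΔU = -381 J.
Net over both steps: W = -2270 J, Q = -2660 J, ΔU = -381 J.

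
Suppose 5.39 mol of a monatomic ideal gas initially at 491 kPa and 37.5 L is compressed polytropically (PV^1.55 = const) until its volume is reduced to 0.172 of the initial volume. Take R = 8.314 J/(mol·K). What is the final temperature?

T₁ = P₁V₁/(nR) = 491×37.5/(5.39×8.314) = 411 K.
Polytropic n=1.55: T₂ = T₁(V₁/V₂)^(n−1) = 411×(5.81)^0.55 = 1080 K; P₂ = P₁(V₁/V₂)^n = 7520 kPa.

1080 K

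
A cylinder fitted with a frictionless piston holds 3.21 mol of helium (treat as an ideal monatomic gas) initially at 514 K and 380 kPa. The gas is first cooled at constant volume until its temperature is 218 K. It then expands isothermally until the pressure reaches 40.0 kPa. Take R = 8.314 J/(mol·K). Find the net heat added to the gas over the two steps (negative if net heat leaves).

-3740 J

V₁ = nRT₁/P₁ = 3.21×8.314×514/380 = 36.1 L.
Step 1 — Isochoric: V stays 36.1 L; P/T = const ⇒ T₂ = 218 K, P₂ = 161 kPa.
W = 0 (no volume change).
ΔU = nCvΔT = 3.21×12.5×(218−514) = -11800 J.
Q = ΔU = -11800 J.
State after step 1: P = 161 kPa, V = 36.1 L, T = 218 K.
Step 2 — Isothermal: T stays 218 K; PV = const ⇒ V₂ = 145 L, P₂ = 40.0 kPa.
ΔU = 0 (ideal gas, T constant).
W = nRT ln(V₂/V₁) = 3.21×8.314×218×ln(4.03) = 8110 J.
Q = ΔU + W = 8110 J.
Net over both steps: W = 8110 J, Q = -3740 J, ΔU = -11800 J.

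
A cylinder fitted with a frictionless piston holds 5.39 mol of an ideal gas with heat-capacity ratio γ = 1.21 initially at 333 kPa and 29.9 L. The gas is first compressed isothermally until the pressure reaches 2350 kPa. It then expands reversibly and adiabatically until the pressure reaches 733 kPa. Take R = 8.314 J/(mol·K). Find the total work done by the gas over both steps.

T₁ = P₁V₁/(nR) = 333×29.9/(5.39×8.314) = 222 K.
Step 1 — Isothermal: T stays 222 K; PV = const ⇒ V₂ = 4.24 L, P₂ = 2350 kPa.
ΔU = 0 (ideal gas, T constant).
W = nRT ln(V₂/V₁) = 5.39×8.314×222×ln(0.142) = -19500 J.
Q = ΔU + W = -19500 J.
State after step 1: P = 2350 kPa, V = 4.24 L, T = 222 K.
Step 2 — Adiabatic: T₂/T₁ = (P₂/P₁)^((γ−1)/γ) ⇒ T₂ = 222×(0.312)^0.174 = 182 K; V₂ = 11.1 L.
ΔU = nCvΔT = 5.39×39.6×(182−222) = -8680 J.
Q = 0 for an adiabatic process, so W = −ΔU = 8680 J.
Net over both steps: W = -10800 J, Q = -19500 J, ΔU = -8680 J.

-10800 J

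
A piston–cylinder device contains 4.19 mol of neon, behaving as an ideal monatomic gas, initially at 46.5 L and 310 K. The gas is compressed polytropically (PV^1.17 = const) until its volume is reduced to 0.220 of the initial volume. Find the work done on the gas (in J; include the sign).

18600 J

P₁ = nRT₁/V₁ = 4.19×8.314×310/46.5 = 232 kPa.
Polytropic n=1.17: T₂ = T₁(V₁/V₂)^(n−1) = 310×(4.55)^0.17 = 401 K; P₂ = P₁(V₁/V₂)^n = 1370 kPa.
W = (P₁V₁−P₂V₂)/(n−1) = (232×46.5−1370×10.2)/0.17 = -18600 J.
Work done on the gas = −W_by = 18600 J.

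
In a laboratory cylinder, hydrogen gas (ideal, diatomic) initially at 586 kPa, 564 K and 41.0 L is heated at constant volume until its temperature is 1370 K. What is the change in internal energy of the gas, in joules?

n = P₁V₁/(RT₁) = 586×41.0/(8.314×564) = 5.12 mol.
Isochoric: V stays 41.0 L; P/T = const ⇒ T₂ = 1370 K, P₂ = 1420 kPa.
For an ideal gas ΔU = nCvΔT with Cv = (5/2)R = 20.8 J/(mol·K).
ΔU = 5.12×20.8×(1370−564) = 85800 J.

85800 J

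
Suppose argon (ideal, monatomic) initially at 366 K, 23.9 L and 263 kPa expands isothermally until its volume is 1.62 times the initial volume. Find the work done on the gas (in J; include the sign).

-3030 J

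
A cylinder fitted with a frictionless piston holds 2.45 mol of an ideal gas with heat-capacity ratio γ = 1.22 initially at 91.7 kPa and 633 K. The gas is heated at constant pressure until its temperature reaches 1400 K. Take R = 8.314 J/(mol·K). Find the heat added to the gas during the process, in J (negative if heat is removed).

V₁ = nRT₁/P₁ = 2.45×8.314×633/91.7 = 141 L.
Isobaric: P stays 91.7 kPa; V/T = const ⇒ T₂ = 1400 K, V₂ = 311 L.
W = PΔV = 91.7×(311−141) kPa·L = 15600 J.
ΔU = nCvΔT = 2.45×37.8×(1400−633) = 71000 J.
Q = ΔU + W = nCpΔT = 86600 J.

86600 J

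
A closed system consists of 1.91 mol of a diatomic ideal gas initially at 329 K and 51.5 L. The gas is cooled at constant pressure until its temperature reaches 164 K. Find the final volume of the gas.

P₁ = nRT₁/V₁ = 1.91×8.314×329/51.5 = 101 kPa.
Isobaric: P stays 101 kPa; V/T = const ⇒ T₂ = 164 K, V₂ = 25.7 L.

25.7 L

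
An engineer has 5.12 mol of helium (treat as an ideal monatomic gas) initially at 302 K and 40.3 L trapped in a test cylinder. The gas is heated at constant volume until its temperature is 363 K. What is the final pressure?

383 kPa

P₁ = nRT₁/V₁ = 5.12×8.314×302/40.3 = 319 kPa.
Isochoric: V stays 40.3 L; P/T = const ⇒ T₂ = 363 K, P₂ = 383 kPa.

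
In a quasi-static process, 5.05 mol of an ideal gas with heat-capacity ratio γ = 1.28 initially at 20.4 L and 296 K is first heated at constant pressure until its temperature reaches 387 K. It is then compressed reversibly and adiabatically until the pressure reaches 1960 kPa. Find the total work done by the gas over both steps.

-13100 J

P₁ = nRT₁/V₁ = 5.05×8.314×296/20.4 = 609 kPa.
Step 1 — Isobaric: P stays 609 kPa; V/T = const ⇒ T₂ = 387 K, V₂ = 26.7 L.
W = PΔV = 609×(26.7−20.4) kPa·L = 3820 J.
ΔU = nCvΔT = 5.05×29.7×(387−296) = 13600 J.
Q = ΔU + W = nCpΔT = 17500 J.
State after step 1: P = 609 kPa, V = 26.7 L, T = 387 K.
Step 2 — Adiabatic: T₂/T₁ = (P₂/P₁)^((γ−1)/γ) ⇒ T₂ = 387×(3.22)^0.219 = 500 K; V₂ = 10.7 L.
ΔU = nCvΔT = 5.05×29.7×(500−387) = 16900 J.
Q = 0 for an adiabatic process, so W = −ΔU = -16900 J.
Net over both steps: W = -13100 J, Q = 17500 J, ΔU = 30500 J.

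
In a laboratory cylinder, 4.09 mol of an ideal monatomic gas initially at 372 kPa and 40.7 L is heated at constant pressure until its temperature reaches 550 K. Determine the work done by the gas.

T₁ = P₁V₁/(nR) = 372×40.7/(4.09×8.314) = 445 K.
Isobaric: P stays 372 kPa; V/T = const ⇒ T₂ = 550 K, V₂ = 50.3 L.
W = PΔV = 372×(50.3−40.7) kPa·L = 3560 J.

3560 J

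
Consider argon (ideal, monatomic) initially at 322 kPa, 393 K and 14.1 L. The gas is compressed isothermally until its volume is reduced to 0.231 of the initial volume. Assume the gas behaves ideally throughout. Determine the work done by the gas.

-6650 J

n = P₁V₁/(RT₁) = 322×14.1/(8.314×393) = 1.39 mol.
Isothermal: T stays 393 K; PV = const ⇒ V₂ = 3.26 L, P₂ = 1390 kPa.
W = nRT ln(V₂/V₁) = 1.39×8.314×393×ln(0.231) = -6650 J.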